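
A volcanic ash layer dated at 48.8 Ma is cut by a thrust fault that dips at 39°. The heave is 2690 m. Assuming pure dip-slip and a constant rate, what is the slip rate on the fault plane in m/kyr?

0.0709 m/kyr

dip-slip = heave / cos(dip) = 2690 m / cos(39°) = 3461 m
rate = 3461 m / 48.8 Ma = 0.0000709 m/yr = 0.0709 m/kyr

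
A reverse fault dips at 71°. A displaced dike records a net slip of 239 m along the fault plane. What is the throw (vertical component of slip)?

226 m

throw = dip-slip × sin(dip) = 239 m × sin(71°) = 226 m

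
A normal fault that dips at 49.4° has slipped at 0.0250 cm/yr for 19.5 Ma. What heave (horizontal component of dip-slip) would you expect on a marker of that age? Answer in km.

3.17 km

dip-slip = rate × time = 0.0250 cm/yr × 19.5 Ma = 4875 m
heave = dip-slip × cos(dip) = 4875 × cos(49.4°) = 3170 m = 3.17 km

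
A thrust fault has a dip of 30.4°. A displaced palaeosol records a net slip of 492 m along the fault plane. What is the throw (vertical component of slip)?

249 m

throw = dip-slip × sin(dip) = 492 m × sin(30.4°) = 249 m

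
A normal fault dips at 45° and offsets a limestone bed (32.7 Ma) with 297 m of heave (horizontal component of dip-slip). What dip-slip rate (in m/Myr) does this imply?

12.8 m/Myr

dip-slip = heave / cos(dip) = 297 m / cos(45°) = 420 m
rate = 420 m / 32.7 Ma = 0.0000128 m/yr = 12.8 m/Myr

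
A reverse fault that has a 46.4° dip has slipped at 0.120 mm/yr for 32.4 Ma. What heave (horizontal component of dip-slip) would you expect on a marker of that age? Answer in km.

2.68 km

dip-slip = rate × time = 0.120 mm/yr × 32.4 Ma = 3888 m
heave = dip-slip × cos(dip) = 3888 × cos(46.4°) = 2680 m = 2.68 km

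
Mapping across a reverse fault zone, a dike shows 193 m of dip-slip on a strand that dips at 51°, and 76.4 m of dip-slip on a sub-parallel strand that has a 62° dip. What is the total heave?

157 m

heave_A = 193 × cos(51°) = 121.5 m
heave_B = 76.4 × cos(62°) = 35.87 m
total = 121.5 + 35.87 = 157 m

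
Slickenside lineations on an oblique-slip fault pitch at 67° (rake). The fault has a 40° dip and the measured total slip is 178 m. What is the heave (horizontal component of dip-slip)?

126 m

dip-slip = net slip × sin(rake) = 178 m × sin(67°) = 163.8 m
heave = dip-slip × cos(dip) = 163.8 × cos(40°) = 126 m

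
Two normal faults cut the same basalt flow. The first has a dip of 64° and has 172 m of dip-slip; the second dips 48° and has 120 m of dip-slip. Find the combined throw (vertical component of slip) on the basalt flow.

throw_A = 172 × sin(64°) = 154.6 m
throw_B = 120 × sin(48°) = 89.18 m
total = 154.6 + 89.18 = 244 m

244 m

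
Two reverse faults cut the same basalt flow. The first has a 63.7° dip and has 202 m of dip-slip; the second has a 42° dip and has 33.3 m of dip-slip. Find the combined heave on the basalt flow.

heave_A = 202 × cos(63.7°) = 89.50 m
heave_B = 33.3 × cos(42°) = 24.75 m
total = 89.50 + 24.75 = 114 m

114 m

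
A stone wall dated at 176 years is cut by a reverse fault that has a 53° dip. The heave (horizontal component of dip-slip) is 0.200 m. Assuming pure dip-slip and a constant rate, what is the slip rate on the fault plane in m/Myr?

dip-slip = heave / cos(dip) = 0.200 m / cos(53°) = 0.3323 m
rate = 0.3323 m / 176 years = 0.00189 m/yr = 1890 m/Myr

1890 m/Myr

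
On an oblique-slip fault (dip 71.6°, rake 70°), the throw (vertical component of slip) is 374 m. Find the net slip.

419 m

dip-slip = throw / sin(dip) = 374 / sin(71.6°) = 394.2 m
net slip = dip-slip / sin(rake) = 394.2 / sin(70°) = 419 m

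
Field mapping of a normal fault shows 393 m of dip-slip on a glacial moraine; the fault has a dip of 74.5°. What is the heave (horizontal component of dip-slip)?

heave = dip-slip × cos(dip) = 393 m × cos(74.5°) = 105 m

105 m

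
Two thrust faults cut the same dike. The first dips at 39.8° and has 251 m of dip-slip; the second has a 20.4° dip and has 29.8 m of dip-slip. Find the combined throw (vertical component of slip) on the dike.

throw_A = 251 × sin(39.8°) = 160.7 m
throw_B = 29.8 × sin(20.4°) = 10.39 m
total = 160.7 + 10.39 = 171 m

171 m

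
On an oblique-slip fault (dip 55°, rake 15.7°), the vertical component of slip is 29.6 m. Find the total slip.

134 m

dip-slip = throw / sin(dip) = 29.6 / sin(55°) = 36.13 m
net slip = dip-slip / sin(rake) = 36.13 / sin(15.7°) = 134 m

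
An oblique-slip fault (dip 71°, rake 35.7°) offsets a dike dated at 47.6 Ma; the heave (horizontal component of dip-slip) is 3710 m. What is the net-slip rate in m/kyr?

0.410 m/kyr

dip-slip = heave / cos(dip) = 3710 / cos(71°) = 11400 m
net slip = dip-slip / sin(rake) = 11400 / sin(35.7°) = 19530 m
rate = 19530 m / 47.6 Ma = 0.000410 m/yr = 0.410 m/kyr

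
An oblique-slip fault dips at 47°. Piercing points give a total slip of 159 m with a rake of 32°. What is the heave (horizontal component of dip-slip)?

dip-slip = net slip × sin(rake) = 159 m × sin(32°) = 84.26 m
heave = dip-slip × cos(dip) = 84.26 × cos(47°) = 57.5 m

57.5 m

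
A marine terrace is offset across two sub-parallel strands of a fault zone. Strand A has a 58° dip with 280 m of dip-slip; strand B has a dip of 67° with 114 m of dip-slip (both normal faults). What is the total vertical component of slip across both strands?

342 m

throw_A = 280 × sin(58°) = 237.5 m
throw_B = 114 × sin(67°) = 104.9 m
total = 237.5 + 104.9 = 342 m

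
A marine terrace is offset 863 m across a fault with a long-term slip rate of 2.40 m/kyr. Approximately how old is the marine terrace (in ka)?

age = offset / rate = 863 m / (2.40 m/kyr) = 360000 yr = 360 ka

360 ka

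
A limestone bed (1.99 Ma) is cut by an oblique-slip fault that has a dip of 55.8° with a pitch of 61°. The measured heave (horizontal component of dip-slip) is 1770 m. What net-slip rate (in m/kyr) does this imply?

dip-slip = heave / cos(dip) = 1770 / cos(55.8°) = 3149 m
net slip = dip-slip / sin(rake) = 3149 / sin(61°) = 3600 m
rate = 3600 m / 1.99 Ma = 0.00181 m/yr = 1.81 m/kyr

1.81 m/kyr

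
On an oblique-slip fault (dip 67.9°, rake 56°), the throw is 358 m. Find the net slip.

466 m

dip-slip = throw / sin(dip) = 358 / sin(67.9°) = 386.4 m
net slip = dip-slip / sin(rake) = 386.4 / sin(56°) = 466 m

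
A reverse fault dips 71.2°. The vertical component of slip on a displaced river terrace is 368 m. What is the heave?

125 m

heave = throw / tan(dip) = 368 / tan(71.2°) = 125 m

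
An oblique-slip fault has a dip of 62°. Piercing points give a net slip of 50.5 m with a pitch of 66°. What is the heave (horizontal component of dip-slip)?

21.7 m

dip-slip = net slip × sin(rake) = 50.5 m × sin(66°) = 46.13 m
heave = dip-slip × cos(dip) = 46.13 × cos(62°) = 21.7 m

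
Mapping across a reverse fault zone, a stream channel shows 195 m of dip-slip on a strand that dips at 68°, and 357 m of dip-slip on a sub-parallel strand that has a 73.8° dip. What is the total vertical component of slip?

524 m

throw_A = 195 × sin(68°) = 180.8 m
throw_B = 357 × sin(73.8°) = 342.8 m
total = 180.8 + 342.8 = 524 m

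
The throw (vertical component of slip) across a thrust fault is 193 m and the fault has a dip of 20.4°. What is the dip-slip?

554 m

dip-slip = throw / sin(dip) = 193 / sin(20.4°) = 554 m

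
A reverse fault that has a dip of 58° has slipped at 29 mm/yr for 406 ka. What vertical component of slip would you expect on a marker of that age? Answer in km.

dip-slip = rate × time = 29 mm/yr × 406 ka = 11770 m
throw = dip-slip × sin(dip) = 11770 × sin(58°) = 9980 m = 9.98 km

9.98 km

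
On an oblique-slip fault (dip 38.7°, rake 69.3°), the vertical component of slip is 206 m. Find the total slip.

dip-slip = throw / sin(dip) = 206 / sin(38.7°) = 329.5 m
net slip = dip-slip / sin(rake) = 329.5 / sin(69.3°) = 352 m

352 m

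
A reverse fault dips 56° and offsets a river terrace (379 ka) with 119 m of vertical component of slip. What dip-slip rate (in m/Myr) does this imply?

dip-slip = throw / sin(dip) = 119 m / sin(56°) = 143.5 m
rate = 143.5 m / 379 ka = 0.000379 m/yr = 379 m/Myr

379 m/Myr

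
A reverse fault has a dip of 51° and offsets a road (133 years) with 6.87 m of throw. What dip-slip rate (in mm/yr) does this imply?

66.5 mm/yr

dip-slip = throw / sin(dip) = 6.87 m / sin(51°) = 8.840 m
rate = 8.840 m / 133 years = 0.0665 m/yr = 66.5 mm/yr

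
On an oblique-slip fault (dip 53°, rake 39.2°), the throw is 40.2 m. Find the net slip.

79.6 m

dip-slip = throw / sin(dip) = 40.2 / sin(53°) = 50.34 m
net slip = dip-slip / sin(rake) = 50.34 / sin(39.2°) = 79.6 m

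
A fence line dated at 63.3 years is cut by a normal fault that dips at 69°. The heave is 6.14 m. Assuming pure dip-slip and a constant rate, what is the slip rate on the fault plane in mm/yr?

dip-slip = heave / cos(dip) = 6.14 m / cos(69°) = 17.13 m
rate = 17.13 m / 63.3 years = 0.271 m/yr = 271 mm/yr

271 mm/yr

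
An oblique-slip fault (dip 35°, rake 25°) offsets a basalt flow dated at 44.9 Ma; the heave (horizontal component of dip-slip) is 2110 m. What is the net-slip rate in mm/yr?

dip-slip = heave / cos(dip) = 2110 / cos(35°) = 2576 m
net slip = dip-slip / sin(rake) = 2576 / sin(25°) = 6095 m
rate = 6095 m / 44.9 Ma = 0.000136 m/yr = 0.136 mm/yr

0.136 mm/yr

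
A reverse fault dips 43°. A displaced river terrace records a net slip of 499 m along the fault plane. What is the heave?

heave = dip-slip × cos(dip) = 499 m × cos(43°) = 365 m

365 m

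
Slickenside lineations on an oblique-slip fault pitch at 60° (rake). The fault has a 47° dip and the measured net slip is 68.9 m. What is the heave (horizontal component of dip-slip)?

40.7 m

dip-slip = net slip × sin(rake) = 68.9 m × sin(60°) = 59.67 m
heave = dip-slip × cos(dip) = 59.67 × cos(47°) = 40.7 m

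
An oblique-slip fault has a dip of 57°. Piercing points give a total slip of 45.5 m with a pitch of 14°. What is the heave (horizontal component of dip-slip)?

dip-slip = net slip × sin(rake) = 45.5 m × sin(14°) = 11.01 m
heave = dip-slip × cos(dip) = 11.01 × cos(57°) = 6 m

6 m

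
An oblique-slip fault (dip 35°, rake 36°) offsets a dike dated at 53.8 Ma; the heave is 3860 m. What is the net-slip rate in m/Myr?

dip-slip = heave / cos(dip) = 3860 / cos(35°) = 4712 m
net slip = dip-slip / sin(rake) = 4712 / sin(36°) = 8017 m
rate = 8017 m / 53.8 Ma = 0.000149 m/yr = 149 m/Myr

149 m/Myr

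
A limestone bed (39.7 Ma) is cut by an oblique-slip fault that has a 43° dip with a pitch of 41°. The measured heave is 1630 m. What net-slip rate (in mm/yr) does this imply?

dip-slip = heave / cos(dip) = 1630 / cos(43°) = 2229 m
net slip = dip-slip / sin(rake) = 2229 / sin(41°) = 3397 m
rate = 3397 m / 39.7 Ma = 0.0000856 m/yr = 0.0856 mm/yr

0.0856 mm/yr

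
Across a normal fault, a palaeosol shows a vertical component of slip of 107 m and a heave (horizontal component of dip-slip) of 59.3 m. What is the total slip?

net slip = √(throw² + heave²) = √(107² + 59.3²) = 122 m

122 m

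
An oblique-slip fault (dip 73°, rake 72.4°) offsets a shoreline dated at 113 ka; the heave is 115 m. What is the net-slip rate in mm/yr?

dip-slip = heave / cos(dip) = 115 / cos(73°) = 393.3 m
net slip = dip-slip / sin(rake) = 393.3 / sin(72.4°) = 412.7 m
rate = 412.7 m / 113 ka = 0.00365 m/yr = 3.65 mm/yr

3.65 mm/yr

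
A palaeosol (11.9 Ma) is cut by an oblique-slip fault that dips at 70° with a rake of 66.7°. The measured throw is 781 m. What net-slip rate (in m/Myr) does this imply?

76 m/Myr

dip-slip = throw / sin(dip) = 781 / sin(70°) = 831.1 m
net slip = dip-slip / sin(rake) = 831.1 / sin(66.7°) = 904.9 m
rate = 904.9 m / 11.9 Ma = 0.0000760 m/yr = 76 m/Myr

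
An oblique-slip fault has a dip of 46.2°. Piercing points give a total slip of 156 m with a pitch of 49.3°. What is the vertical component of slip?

dip-slip = net slip × sin(rake) = 156 m × sin(49.3°) = 118.3 m
throw = dip-slip × sin(dip) = 118.3 × sin(46.2°) = 85.4 m

85.4 m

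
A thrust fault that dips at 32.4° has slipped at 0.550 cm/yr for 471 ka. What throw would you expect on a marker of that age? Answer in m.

dip-slip = rate × time = 0.550 cm/yr × 471 ka = 2591 m
throw = dip-slip × sin(dip) = 2591 × sin(32.4°) = 1390 m

1390 m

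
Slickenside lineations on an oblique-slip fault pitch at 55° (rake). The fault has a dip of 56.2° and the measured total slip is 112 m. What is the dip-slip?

91.7 m

dip-slip = net slip × sin(rake) = 112 m × sin(55°) = 91.7 m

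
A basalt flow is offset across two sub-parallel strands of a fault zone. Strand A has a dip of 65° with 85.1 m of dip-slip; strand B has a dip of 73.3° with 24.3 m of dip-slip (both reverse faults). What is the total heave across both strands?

42.9 m

heave_A = 85.1 × cos(65°) = 35.96 m
heave_B = 24.3 × cos(73.3°) = 6.983 m
total = 35.96 + 6.983 = 42.9 m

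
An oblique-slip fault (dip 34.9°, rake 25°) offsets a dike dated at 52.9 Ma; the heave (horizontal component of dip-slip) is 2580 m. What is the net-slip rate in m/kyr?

0.141 m/kyr

dip-slip = heave / cos(dip) = 2580 / cos(34.9°) = 3146 m
net slip = dip-slip / sin(rake) = 3146 / sin(25°) = 7443 m
rate = 7443 m / 52.9 Ma = 0.000141 m/yr = 0.141 m/kyr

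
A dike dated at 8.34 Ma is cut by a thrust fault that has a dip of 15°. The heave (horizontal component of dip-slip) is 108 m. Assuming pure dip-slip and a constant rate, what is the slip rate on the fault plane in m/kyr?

dip-slip = heave / cos(dip) = 108 m / cos(15°) = 111.8 m
rate = 111.8 m / 8.34 Ma = 0.0000134 m/yr = 0.0134 m/kyr

0.0134 m/kyr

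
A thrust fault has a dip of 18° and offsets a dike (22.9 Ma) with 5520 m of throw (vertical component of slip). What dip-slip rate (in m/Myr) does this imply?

780 m/Myr

dip-slip = throw / sin(dip) = 5520 m / sin(18°) = 17860 m
rate = 17860 m / 22.9 Ma = 0.000780 m/yr = 780 m/Myr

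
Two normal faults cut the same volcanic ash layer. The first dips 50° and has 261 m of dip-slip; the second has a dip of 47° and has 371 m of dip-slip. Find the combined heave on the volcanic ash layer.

421 m

heave_A = 261 × cos(50°) = 167.8 m
heave_B = 371 × cos(47°) = 253 m
total = 167.8 + 253 = 421 m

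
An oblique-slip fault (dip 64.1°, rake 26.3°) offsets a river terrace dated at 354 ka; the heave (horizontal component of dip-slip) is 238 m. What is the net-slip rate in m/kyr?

3.47 m/kyr

dip-slip = heave / cos(dip) = 238 / cos(64.1°) = 544.9 m
net slip = dip-slip / sin(rake) = 544.9 / sin(26.3°) = 1230 m
rate = 1230 m / 354 ka = 0.00347 m/yr = 3.47 m/kyr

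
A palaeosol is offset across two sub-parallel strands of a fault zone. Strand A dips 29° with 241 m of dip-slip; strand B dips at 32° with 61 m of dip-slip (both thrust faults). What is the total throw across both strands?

149 m

throw_A = 241 × sin(29°) = 116.8 m
throw_B = 61 × sin(32°) = 32.33 m
total = 116.8 + 32.33 = 149 m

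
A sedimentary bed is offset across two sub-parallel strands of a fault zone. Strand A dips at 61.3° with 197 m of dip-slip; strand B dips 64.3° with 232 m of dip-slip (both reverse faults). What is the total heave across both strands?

195 m

heave_A = 197 × cos(61.3°) = 94.60 m
heave_B = 232 × cos(64.3°) = 100.6 m
total = 94.60 + 100.6 = 195 m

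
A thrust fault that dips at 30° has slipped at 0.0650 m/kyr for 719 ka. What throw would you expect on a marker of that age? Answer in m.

dip-slip = rate × time = 0.0650 m/kyr × 719 ka = 46.74 m
throw = dip-slip × sin(dip) = 46.74 × sin(30°) = 23.4 m

23.4 m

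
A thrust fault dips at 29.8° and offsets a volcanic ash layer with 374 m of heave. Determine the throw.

214 m

throw = heave × tan(dip) = 374 × tan(29.8°) = 214 m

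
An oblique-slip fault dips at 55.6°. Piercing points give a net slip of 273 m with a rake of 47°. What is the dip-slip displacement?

200 m

dip-slip = net slip × sin(rake) = 273 m × sin(47°) = 200 m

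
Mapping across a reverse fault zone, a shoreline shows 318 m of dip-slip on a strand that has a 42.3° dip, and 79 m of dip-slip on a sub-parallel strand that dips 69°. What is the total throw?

288 m

throw_A = 318 × sin(42.3°) = 214 m
throw_B = 79 × sin(69°) = 73.75 m
total = 214 + 73.75 = 288 m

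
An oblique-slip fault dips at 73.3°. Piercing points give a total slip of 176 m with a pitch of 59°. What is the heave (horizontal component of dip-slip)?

43.4 m

dip-slip = net slip × sin(rake) = 176 m × sin(59°) = 150.9 m
heave = dip-slip × cos(dip) = 150.9 × cos(73.3°) = 43.4 m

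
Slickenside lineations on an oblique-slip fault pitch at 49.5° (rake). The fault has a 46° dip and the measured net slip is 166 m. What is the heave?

dip-slip = net slip × sin(rake) = 166 m × sin(49.5°) = 126.2 m
heave = dip-slip × cos(dip) = 126.2 × cos(46°) = 87.7 m

87.7 m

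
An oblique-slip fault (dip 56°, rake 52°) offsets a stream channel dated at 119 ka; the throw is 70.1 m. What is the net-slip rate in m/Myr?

902 m/Myr

dip-slip = throw / sin(dip) = 70.1 / sin(56°) = 84.56 m
net slip = dip-slip / sin(rake) = 84.56 / sin(52°) = 107.3 m
rate = 107.3 m / 119 ka = 0.000902 m/yr = 902 m/Myr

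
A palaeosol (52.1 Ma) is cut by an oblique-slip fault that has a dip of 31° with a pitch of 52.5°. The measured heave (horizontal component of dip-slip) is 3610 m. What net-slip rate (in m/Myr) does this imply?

102 m/Myr

dip-slip = heave / cos(dip) = 3610 / cos(31°) = 4212 m
net slip = dip-slip / sin(rake) = 4212 / sin(52.5°) = 5309 m
rate = 5309 m / 52.1 Ma = 0.000102 m/yr = 102 m/Myr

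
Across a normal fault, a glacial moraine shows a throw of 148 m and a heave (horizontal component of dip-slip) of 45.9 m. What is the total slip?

155 m

net slip = √(throw² + heave²) = √(148² + 45.9²) = 155 m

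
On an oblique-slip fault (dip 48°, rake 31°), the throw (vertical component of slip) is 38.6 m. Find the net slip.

101 m

dip-slip = throw / sin(dip) = 38.6 / sin(48°) = 51.94 m
net slip = dip-slip / sin(rake) = 51.94 / sin(31°) = 101 m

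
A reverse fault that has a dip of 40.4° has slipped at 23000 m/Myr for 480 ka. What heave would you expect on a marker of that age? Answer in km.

dip-slip = rate × time = 23000 m/Myr × 480 ka = 11040 m
heave = dip-slip × cos(dip) = 11040 × cos(40.4°) = 8410 m = 8.41 km

8.41 km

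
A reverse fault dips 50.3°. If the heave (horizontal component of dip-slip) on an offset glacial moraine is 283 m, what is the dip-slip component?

dip-slip = heave / cos(dip) = 283 / cos(50.3°) = 443 m

443 m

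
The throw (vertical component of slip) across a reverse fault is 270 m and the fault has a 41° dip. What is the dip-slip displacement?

dip-slip = throw / sin(dip) = 270 / sin(41°) = 412 m

412 m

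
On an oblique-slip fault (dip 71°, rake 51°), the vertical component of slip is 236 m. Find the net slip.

dip-slip = throw / sin(dip) = 236 / sin(71°) = 249.6 m
net slip = dip-slip / sin(rake) = 249.6 / sin(51°) = 321 m

321 m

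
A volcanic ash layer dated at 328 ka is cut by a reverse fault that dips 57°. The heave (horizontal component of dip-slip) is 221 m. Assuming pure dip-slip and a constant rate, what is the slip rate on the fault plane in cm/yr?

0.124 cm/yr

dip-slip = heave / cos(dip) = 221 m / cos(57°) = 405.8 m
rate = 405.8 m / 328 ka = 0.00124 m/yr = 0.124 cm/yr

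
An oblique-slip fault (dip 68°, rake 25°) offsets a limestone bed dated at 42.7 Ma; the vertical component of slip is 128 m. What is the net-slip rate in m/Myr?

7.65 m/Myr

dip-slip = throw / sin(dip) = 128 / sin(68°) = 138.1 m
net slip = dip-slip / sin(rake) = 138.1 / sin(25°) = 326.7 m
rate = 326.7 m / 42.7 Ma = 0.00000765 m/yr = 7.65 m/Myr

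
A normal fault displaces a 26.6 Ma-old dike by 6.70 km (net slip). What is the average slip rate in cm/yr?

0.0252 cm/yr

rate = 6.70 km / 26.6 Ma = 0.000252 m/yr = 0.0252 cm/yr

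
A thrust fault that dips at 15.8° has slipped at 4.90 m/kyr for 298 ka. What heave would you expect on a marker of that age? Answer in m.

1410 m

dip-slip = rate × time = 4.90 m/kyr × 298 ka = 1460 m
heave = dip-slip × cos(dip) = 1460 × cos(15.8°) = 1410 m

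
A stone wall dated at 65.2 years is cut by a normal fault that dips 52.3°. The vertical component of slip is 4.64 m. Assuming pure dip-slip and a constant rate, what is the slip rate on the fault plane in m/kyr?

89.9 m/kyr

dip-slip = throw / sin(dip) = 4.64 m / sin(52.3°) = 5.864 m
rate = 5.864 m / 65.2 years = 0.0899 m/yr = 89.9 m/kyr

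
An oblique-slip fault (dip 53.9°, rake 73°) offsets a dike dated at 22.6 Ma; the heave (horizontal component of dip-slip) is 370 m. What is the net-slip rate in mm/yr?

0.0291 mm/yr

dip-slip = heave / cos(dip) = 370 / cos(53.9°) = 628 m
net slip = dip-slip / sin(rake) = 628 / sin(73°) = 656.7 m
rate = 656.7 m / 22.6 Ma = 0.0000291 m/yr = 0.0291 mm/yr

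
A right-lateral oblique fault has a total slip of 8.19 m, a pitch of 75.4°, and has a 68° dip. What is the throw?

dip-slip = net slip × sin(rake) = 8.19 m × sin(75.4°) = 7.926 m
throw = dip-slip × sin(dip) = 7.926 × sin(68°) = 7.35 m

7.35 m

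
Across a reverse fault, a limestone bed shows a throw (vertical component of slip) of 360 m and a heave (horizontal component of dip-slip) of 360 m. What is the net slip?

509 m

net slip = √(throw² + heave²) = √(360² + 360²) = 509 m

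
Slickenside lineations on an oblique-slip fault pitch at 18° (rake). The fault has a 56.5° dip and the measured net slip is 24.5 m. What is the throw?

6.31 m

dip-slip = net slip × sin(rake) = 24.5 m × sin(18°) = 7.571 m
throw = dip-slip × sin(dip) = 7.571 × sin(56.5°) = 6.31 m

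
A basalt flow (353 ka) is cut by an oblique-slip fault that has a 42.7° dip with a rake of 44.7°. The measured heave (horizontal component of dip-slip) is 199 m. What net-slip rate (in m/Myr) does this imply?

1090 m/Myr

dip-slip = heave / cos(dip) = 199 / cos(42.7°) = 270.8 m
net slip = dip-slip / sin(rake) = 270.8 / sin(44.7°) = 385 m
rate = 385 m / 353 ka = 0.00109 m/yr = 1090 m/Myr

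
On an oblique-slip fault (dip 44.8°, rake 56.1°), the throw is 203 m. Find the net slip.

347 m

dip-slip = throw / sin(dip) = 203 / sin(44.8°) = 288.1 m
net slip = dip-slip / sin(rake) = 288.1 / sin(56.1°) = 347 m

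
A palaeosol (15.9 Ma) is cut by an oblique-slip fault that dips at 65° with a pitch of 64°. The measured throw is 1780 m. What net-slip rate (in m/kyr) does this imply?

0.137 m/kyr

dip-slip = throw / sin(dip) = 1780 / sin(65°) = 1964 m
net slip = dip-slip / sin(rake) = 1964 / sin(64°) = 2185 m
rate = 2185 m / 15.9 Ma = 0.000137 m/yr = 0.137 m/kyr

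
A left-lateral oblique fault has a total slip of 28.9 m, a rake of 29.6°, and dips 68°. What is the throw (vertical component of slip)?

dip-slip = net slip × sin(rake) = 28.9 m × sin(29.6°) = 14.27 m
throw = dip-slip × sin(dip) = 14.27 × sin(68°) = 13.2 m

13.2 m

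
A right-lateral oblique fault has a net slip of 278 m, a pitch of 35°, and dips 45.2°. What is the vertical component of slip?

113 m

dip-slip = net slip × sin(rake) = 278 m × sin(35°) = 159.5 m
throw = dip-slip × sin(dip) = 159.5 × sin(45.2°) = 113 m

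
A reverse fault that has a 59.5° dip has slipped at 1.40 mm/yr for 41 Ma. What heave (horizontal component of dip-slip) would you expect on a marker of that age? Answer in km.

dip-slip = rate × time = 1.40 mm/yr × 41 Ma = 57400 m
heave = dip-slip × cos(dip) = 57400 × cos(59.5°) = 29100 m = 29.1 km

29.1 km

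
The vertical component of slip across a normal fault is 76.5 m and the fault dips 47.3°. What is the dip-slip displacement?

104 m

dip-slip = throw / sin(dip) = 76.5 / sin(47.3°) = 104 m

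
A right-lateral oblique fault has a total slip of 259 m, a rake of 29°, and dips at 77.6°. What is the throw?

dip-slip = net slip × sin(rake) = 259 m × sin(29°) = 125.6 m
throw = dip-slip × sin(dip) = 125.6 × sin(77.6°) = 123 m

123 m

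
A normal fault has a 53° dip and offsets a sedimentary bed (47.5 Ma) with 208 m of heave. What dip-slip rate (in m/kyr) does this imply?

dip-slip = heave / cos(dip) = 208 m / cos(53°) = 345.6 m
rate = 345.6 m / 47.5 Ma = 0.00000728 m/yr = 0.00728 m/kyr

0.00728 m/kyr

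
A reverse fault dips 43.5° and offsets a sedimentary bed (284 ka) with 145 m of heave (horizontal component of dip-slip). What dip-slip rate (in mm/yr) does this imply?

dip-slip = heave / cos(dip) = 145 m / cos(43.5°) = 199.9 m
rate = 199.9 m / 284 ka = 0.000704 m/yr = 0.704 mm/yr

0.704 mm/yr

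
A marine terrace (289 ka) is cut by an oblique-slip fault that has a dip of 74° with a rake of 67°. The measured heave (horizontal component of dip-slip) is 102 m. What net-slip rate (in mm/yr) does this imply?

dip-slip = heave / cos(dip) = 102 / cos(74°) = 370.1 m
net slip = dip-slip / sin(rake) = 370.1 / sin(67°) = 402 m
rate = 402 m / 289 ka = 0.00139 m/yr = 1.39 mm/yr

1.39 mm/yr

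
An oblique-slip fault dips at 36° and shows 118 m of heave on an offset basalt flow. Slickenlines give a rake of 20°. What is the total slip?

426 m

dip-slip = heave / cos(dip) = 118 / cos(36°) = 145.9 m
net slip = dip-slip / sin(rake) = 145.9 / sin(20°) = 426 m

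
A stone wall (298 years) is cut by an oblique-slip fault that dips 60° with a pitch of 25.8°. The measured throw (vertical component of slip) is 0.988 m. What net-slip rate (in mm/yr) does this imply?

8.80 mm/yr

dip-slip = throw / sin(dip) = 0.988 / sin(60°) = 1.141 m
net slip = dip-slip / sin(rake) = 1.141 / sin(25.8°) = 2.621 m
rate = 2.621 m / 298 years = 0.00880 m/yr = 8.80 mm/yr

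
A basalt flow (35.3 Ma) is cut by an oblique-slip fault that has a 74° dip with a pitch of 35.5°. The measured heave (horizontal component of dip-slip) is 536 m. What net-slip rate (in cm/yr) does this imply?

dip-slip = heave / cos(dip) = 536 / cos(74°) = 1945 m
net slip = dip-slip / sin(rake) = 1945 / sin(35.5°) = 3349 m
rate = 3349 m / 35.3 Ma = 0.0000949 m/yr = 0.00949 cm/yr

0.00949 cm/yr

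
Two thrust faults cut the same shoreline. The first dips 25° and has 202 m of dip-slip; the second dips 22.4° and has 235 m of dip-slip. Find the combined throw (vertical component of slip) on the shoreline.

throw_A = 202 × sin(25°) = 85.37 m
throw_B = 235 × sin(22.4°) = 89.55 m
total = 85.37 + 89.55 = 175 m

175 m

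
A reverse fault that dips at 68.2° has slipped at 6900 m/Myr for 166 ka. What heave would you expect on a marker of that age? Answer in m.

425 m

dip-slip = rate × time = 6900 m/Myr × 166 ka = 1145 m
heave = dip-slip × cos(dip) = 1145 × cos(68.2°) = 425 m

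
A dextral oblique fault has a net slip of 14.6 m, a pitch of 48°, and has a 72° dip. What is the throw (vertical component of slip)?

10.3 m

dip-slip = net slip × sin(rake) = 14.6 m × sin(48°) = 10.85 m
throw = dip-slip × sin(dip) = 10.85 × sin(72°) = 10.3 m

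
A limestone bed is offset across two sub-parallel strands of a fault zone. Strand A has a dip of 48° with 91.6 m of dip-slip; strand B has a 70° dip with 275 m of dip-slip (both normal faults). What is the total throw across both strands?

throw_A = 91.6 × sin(48°) = 68.07 m
throw_B = 275 × sin(70°) = 258.4 m
total = 68.07 + 258.4 = 326 m

326 m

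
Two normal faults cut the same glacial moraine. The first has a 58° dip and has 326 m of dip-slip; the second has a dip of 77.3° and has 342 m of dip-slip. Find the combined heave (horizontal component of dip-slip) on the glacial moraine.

248 m

heave_A = 326 × cos(58°) = 172.8 m
heave_B = 342 × cos(77.3°) = 75.19 m
total = 172.8 + 75.19 = 248 m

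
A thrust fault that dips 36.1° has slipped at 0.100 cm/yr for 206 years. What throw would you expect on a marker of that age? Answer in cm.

dip-slip = rate × time = 0.100 cm/yr × 206 years = 0.2060 m
throw = dip-slip × sin(dip) = 0.2060 × sin(36.1°) = 0.121 m = 12.1 cm

12.1 cm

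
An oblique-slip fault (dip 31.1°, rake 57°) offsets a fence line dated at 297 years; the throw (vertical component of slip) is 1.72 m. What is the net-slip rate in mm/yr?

dip-slip = throw / sin(dip) = 1.72 / sin(31.1°) = 3.330 m
net slip = dip-slip / sin(rake) = 3.330 / sin(57°) = 3.970 m
rate = 3.970 m / 297 years = 0.0134 m/yr = 13.4 mm/yr

13.4 mm/yr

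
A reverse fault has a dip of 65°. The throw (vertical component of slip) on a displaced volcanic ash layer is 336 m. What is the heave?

157 m

heave = throw / tan(dip) = 336 / tan(65°) = 157 m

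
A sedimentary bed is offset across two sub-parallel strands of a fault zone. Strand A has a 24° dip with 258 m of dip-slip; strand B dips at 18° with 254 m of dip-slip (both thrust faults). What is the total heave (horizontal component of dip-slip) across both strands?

heave_A = 258 × cos(24°) = 235.7 m
heave_B = 254 × cos(18°) = 241.6 m
total = 235.7 + 241.6 = 477 m

477 m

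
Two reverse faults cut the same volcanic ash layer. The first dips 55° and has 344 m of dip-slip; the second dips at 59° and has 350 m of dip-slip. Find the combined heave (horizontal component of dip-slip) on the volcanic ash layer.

heave_A = 344 × cos(55°) = 197.3 m
heave_B = 350 × cos(59°) = 180.3 m
total = 197.3 + 180.3 = 378 m

378 m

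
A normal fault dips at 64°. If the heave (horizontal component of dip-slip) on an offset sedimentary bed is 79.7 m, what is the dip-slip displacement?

dip-slip = heave / cos(dip) = 79.7 / cos(64°) = 182 m

182 m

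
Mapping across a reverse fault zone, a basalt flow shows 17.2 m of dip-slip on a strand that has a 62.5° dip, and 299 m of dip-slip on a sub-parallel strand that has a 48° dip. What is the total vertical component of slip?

237 m

throw_A = 17.2 × sin(62.5°) = 15.26 m
throw_B = 299 × sin(48°) = 222.2 m
total = 15.26 + 222.2 = 237 m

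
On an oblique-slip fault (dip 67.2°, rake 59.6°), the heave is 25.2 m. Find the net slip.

75.4 m

dip-slip = heave / cos(dip) = 25.2 / cos(67.2°) = 65.03 m
net slip = dip-slip / sin(rake) = 65.03 / sin(59.6°) = 75.4 m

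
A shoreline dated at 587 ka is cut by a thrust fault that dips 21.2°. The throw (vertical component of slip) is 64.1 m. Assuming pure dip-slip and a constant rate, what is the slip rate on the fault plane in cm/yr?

dip-slip = throw / sin(dip) = 64.1 m / sin(21.2°) = 177.3 m
rate = 177.3 m / 587 ka = 0.000302 m/yr = 0.0302 cm/yr

0.0302 cm/yr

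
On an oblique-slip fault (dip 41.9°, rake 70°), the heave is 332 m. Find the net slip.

dip-slip = heave / cos(dip) = 332 / cos(41.9°) = 446 m
net slip = dip-slip / sin(rake) = 446 / sin(70°) = 475 m

475 m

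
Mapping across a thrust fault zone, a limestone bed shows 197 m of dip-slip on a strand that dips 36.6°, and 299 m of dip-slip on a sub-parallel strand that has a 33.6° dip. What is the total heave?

heave_A = 197 × cos(36.6°) = 158.2 m
heave_B = 299 × cos(33.6°) = 249 m
total = 158.2 + 249 = 407 m

407 m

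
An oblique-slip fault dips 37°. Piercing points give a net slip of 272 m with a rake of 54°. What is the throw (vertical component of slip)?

dip-slip = net slip × sin(rake) = 272 m × sin(54°) = 220.1 m
throw = dip-slip × sin(dip) = 220.1 × sin(37°) = 132 m

132 m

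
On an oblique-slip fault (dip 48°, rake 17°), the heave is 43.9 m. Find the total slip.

224 m

dip-slip = heave / cos(dip) = 43.9 / cos(48°) = 65.61 m
net slip = dip-slip / sin(rake) = 65.61 / sin(17°) = 224 m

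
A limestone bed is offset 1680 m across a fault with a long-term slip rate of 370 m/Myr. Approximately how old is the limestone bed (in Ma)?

4.54 Ma

age = offset / rate = 1680 m / (370 m/Myr) = 4.54e+06 yr = 4.54 Ma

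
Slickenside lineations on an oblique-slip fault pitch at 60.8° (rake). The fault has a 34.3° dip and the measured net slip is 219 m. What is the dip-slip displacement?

dip-slip = net slip × sin(rake) = 219 m × sin(60.8°) = 191 m

191 m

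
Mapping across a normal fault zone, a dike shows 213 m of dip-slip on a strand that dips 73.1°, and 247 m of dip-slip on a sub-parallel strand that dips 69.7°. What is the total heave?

heave_A = 213 × cos(73.1°) = 61.92 m
heave_B = 247 × cos(69.7°) = 85.69 m
total = 61.92 + 85.69 = 148 m

148 m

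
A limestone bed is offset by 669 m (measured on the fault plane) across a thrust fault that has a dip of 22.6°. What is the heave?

heave = dip-slip × cos(dip) = 669 m × cos(22.6°) = 618 m

618 m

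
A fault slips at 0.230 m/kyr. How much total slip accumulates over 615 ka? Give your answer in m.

slip = rate × time = 0.230 m/kyr × 615 ka = 141 m

141 m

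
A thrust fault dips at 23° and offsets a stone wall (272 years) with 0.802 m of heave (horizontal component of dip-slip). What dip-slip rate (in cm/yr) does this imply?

0.320 cm/yr

dip-slip = heave / cos(dip) = 0.802 m / cos(23°) = 0.8713 m
rate = 0.8713 m / 272 years = 0.00320 m/yr = 0.320 cm/yr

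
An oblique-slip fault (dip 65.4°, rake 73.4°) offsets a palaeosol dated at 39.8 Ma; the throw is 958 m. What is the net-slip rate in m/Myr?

dip-slip = throw / sin(dip) = 958 / sin(65.4°) = 1054 m
net slip = dip-slip / sin(rake) = 1054 / sin(73.4°) = 1099 m
rate = 1099 m / 39.8 Ma = 0.0000276 m/yr = 27.6 m/Myr

27.6 m/Myr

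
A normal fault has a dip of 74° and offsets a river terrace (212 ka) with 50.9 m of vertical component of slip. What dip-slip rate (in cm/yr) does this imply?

dip-slip = throw / sin(dip) = 50.9 m / sin(74°) = 52.95 m
rate = 52.95 m / 212 ka = 0.000250 m/yr = 0.0250 cm/yr

0.0250 cm/yr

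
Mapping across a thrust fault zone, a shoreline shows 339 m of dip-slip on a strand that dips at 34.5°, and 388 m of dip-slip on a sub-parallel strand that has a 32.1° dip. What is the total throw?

throw_A = 339 × sin(34.5°) = 192 m
throw_B = 388 × sin(32.1°) = 206.2 m
total = 192 + 206.2 = 398 m

398 m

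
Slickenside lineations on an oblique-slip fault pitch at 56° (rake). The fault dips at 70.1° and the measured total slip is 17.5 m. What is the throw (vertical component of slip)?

dip-slip = net slip × sin(rake) = 17.5 m × sin(56°) = 14.51 m
throw = dip-slip × sin(dip) = 14.51 × sin(70.1°) = 13.6 m

13.6 m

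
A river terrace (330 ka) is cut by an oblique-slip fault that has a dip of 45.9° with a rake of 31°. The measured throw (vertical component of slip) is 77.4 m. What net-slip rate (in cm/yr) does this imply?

0.0634 cm/yr

dip-slip = throw / sin(dip) = 77.4 / sin(45.9°) = 107.8 m
net slip = dip-slip / sin(rake) = 107.8 / sin(31°) = 209.3 m
rate = 209.3 m / 330 ka = 0.000634 m/yr = 0.0634 cm/yr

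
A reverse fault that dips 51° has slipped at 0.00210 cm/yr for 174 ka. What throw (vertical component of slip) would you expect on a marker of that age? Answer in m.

2.84 m

dip-slip = rate × time = 0.00210 cm/yr × 174 ka = 3.654 m
throw = dip-slip × sin(dip) = 3.654 × sin(51°) = 2.84 m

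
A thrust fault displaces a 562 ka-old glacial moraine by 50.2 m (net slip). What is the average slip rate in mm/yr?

0.0893 mm/yr

rate = 50.2 m / 562 ka = 0.0000893 m/yr = 0.0893 mm/yr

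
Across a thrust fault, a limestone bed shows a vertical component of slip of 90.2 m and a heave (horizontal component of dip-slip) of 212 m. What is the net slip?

net slip = √(throw² + heave²) = √(90.2² + 212²) = 230 m

230 m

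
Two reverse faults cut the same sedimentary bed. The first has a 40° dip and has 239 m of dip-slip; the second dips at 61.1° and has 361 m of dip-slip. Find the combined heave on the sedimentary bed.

heave_A = 239 × cos(40°) = 183.1 m
heave_B = 361 × cos(61.1°) = 174.5 m
total = 183.1 + 174.5 = 358 m

358 m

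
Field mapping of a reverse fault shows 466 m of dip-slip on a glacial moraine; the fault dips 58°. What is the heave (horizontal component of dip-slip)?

heave = dip-slip × cos(dip) = 466 m × cos(58°) = 247 m

247 m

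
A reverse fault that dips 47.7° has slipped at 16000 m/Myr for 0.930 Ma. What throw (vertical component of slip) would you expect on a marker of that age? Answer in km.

dip-slip = rate × time = 16000 m/Myr × 0.930 Ma = 14880 m
throw = dip-slip × sin(dip) = 14880 × sin(47.7°) = 11000 m = 11 km

11 km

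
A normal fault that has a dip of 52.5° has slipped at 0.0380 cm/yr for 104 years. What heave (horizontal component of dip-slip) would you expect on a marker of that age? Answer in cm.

dip-slip = rate × time = 0.0380 cm/yr × 104 years = 0.03952 m
heave = dip-slip × cos(dip) = 0.03952 × cos(52.5°) = 0.0241 m = 2.41 cm

2.41 cm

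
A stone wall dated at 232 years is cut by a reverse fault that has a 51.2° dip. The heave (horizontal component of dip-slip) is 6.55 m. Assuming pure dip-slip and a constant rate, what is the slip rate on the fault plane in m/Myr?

dip-slip = heave / cos(dip) = 6.55 m / cos(51.2°) = 10.45 m
rate = 10.45 m / 232 years = 0.0451 m/yr = 45100 m/Myr

45100 m/Myr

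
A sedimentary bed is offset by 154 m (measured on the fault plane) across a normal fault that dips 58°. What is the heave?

heave = dip-slip × cos(dip) = 154 m × cos(58°) = 81.6 m

81.6 m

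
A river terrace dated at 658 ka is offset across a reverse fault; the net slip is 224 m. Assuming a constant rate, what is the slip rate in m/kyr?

rate = 224 m / 658 ka = 0.000340 m/yr = 0.340 m/kyr

0.340 m/kyr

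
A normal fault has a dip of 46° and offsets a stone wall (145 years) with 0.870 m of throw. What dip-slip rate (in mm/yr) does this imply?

8.34 mm/yr

dip-slip = throw / sin(dip) = 0.870 m / sin(46°) = 1.209 m
rate = 1.209 m / 145 years = 0.00834 m/yr = 8.34 mm/yr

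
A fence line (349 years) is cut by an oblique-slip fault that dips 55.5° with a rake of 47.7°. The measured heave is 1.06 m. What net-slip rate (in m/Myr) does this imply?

7250 m/Myr

dip-slip = heave / cos(dip) = 1.06 / cos(55.5°) = 1.871 m
net slip = dip-slip / sin(rake) = 1.871 / sin(47.7°) = 2.530 m
rate = 2.530 m / 349 years = 0.00725 m/yr = 7250 m/Myr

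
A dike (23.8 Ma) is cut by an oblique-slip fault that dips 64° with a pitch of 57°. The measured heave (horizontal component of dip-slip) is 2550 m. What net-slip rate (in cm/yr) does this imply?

0.0291 cm/yr

dip-slip = heave / cos(dip) = 2550 / cos(64°) = 5817 m
net slip = dip-slip / sin(rake) = 5817 / sin(57°) = 6936 m
rate = 6936 m / 23.8 Ma = 0.000291 m/yr = 0.0291 cm/yr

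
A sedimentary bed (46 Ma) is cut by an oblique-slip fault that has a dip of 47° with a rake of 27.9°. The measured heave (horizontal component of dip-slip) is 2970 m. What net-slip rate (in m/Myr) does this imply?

dip-slip = heave / cos(dip) = 2970 / cos(47°) = 4355 m
net slip = dip-slip / sin(rake) = 4355 / sin(27.9°) = 9307 m
rate = 9307 m / 46 Ma = 0.000202 m/yr = 202 m/Myr

202 m/Myr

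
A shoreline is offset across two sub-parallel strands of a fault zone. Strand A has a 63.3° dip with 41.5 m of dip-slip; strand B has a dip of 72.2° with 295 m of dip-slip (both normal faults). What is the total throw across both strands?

throw_A = 41.5 × sin(63.3°) = 37.07 m
throw_B = 295 × sin(72.2°) = 280.9 m
total = 37.07 + 280.9 = 318 m

318 m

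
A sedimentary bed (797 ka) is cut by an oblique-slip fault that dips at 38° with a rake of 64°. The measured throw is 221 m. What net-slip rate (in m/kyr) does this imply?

dip-slip = throw / sin(dip) = 221 / sin(38°) = 359 m
net slip = dip-slip / sin(rake) = 359 / sin(64°) = 399.4 m
rate = 399.4 m / 797 ka = 0.000501 m/yr = 0.501 m/kyr

0.501 m/kyr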